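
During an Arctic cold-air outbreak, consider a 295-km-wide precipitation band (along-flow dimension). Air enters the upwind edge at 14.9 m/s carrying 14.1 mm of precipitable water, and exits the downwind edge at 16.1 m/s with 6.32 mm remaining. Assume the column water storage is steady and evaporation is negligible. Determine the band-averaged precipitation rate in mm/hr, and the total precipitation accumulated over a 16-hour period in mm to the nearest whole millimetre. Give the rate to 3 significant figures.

R ≈ 1.32 mm/hr; total ≈ 21 mm

Column moisture flux per unit crosswind length is F = V × PW.
Inflow: F_in = 14.9 × 14.1 = 210.09 mm·m/s
Outflow: F_out = 16.1 × 6.32 = 101.752 mm·m/s
Steady-state rate R = (F_in − F_out)/L = (210.09 − 101.752) / 295000 m = 3.672e-04 mm/s.
R = 3.672e-04 × 3600 = 1.32 mm/hr.
Over 16 h: total = 1.32 × 16 = 21.12 ≈ 21 mm.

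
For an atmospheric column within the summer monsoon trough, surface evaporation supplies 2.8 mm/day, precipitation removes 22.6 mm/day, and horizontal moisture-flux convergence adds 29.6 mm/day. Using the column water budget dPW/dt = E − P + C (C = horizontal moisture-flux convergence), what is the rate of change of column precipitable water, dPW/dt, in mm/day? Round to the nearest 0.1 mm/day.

dPW/dt ≈ 9.8 mm/day

dPW/dt = E − P + C = 2.8 − 22.6 + (29.6) = 9.8 mm/day.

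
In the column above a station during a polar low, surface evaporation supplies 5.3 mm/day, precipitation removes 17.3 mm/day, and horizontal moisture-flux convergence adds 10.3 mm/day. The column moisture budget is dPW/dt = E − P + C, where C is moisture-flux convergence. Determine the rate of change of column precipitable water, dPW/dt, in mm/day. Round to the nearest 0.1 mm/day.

dPW/dt ≈ -1.7 mm/day

dPW/dt = E − P + C = 5.3 − 17.3 + (10.3) = -1.7 mm/day.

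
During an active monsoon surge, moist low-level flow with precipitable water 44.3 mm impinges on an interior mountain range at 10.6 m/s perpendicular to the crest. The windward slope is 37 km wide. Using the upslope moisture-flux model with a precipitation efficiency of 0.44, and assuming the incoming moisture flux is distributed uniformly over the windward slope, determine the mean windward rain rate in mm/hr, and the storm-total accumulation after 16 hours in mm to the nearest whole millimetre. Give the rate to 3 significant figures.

R ≈ 20.1 mm/hr; total ≈ 322 mm

Incoming column moisture flux per unit ridge length: F = V × PW = 10.6 × 44.3 = 469.58 mm·m/s.
Spread over the 37 km slope with efficiency ε = 0.44: R = ε·F/W = 0.44 × 469.58 / 37000 m = 5.584e-03 mm/s.
R = 5.584e-03 × 3600 = 20.1 mm/hr.
Over 16 h: total = 20.1 × 16 = 321.6 ≈ 322 mm.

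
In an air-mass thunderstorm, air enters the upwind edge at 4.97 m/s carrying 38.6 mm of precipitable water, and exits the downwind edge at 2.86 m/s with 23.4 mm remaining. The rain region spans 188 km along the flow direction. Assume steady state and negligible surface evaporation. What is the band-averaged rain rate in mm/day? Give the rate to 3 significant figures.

R ≈ 57.4 mm/day

Column moisture flux per unit crosswind length is F = V × PW.
Inflow: F_in = 4.97 × 38.6 = 191.842 mm·m/s
Outflow: F_out = 2.86 × 23.4 = 66.924 mm·m/s
Steady-state rate R = (F_in − F_out)/L = (191.842 − 66.924) / 188000 m = 6.645e-04 mm/s.
R = 6.645e-04 × 3600 × 24 = 57.4 mm/day.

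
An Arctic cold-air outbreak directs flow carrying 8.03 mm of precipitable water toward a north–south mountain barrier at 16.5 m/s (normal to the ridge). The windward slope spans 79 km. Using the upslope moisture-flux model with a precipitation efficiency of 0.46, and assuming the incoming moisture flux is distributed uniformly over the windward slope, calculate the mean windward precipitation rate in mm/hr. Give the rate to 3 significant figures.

R ≈ 2.78 mm/hr

Incoming column moisture flux per unit ridge length: F = V × PW = 16.5 × 8.03 = 132.495 mm·m/s.
Spread over the 79 km slope with efficiency ε = 0.46: R = ε·F/W = 0.46 × 132.495 / 79000 m = 7.715e-04 mm/s.
R = 7.715e-04 × 3600 = 2.78 mm/hr.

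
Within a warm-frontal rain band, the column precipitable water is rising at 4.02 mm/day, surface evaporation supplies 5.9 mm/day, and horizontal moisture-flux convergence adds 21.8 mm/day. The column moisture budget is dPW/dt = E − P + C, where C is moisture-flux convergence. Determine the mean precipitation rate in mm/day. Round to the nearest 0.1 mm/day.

P ≈ 23.7 mm/day

dPW/dt = +4.02 mm/day.
P = E + C − dPW/dt = 5.9 + (21.8) − (+4.02) = 23.7 mm/day.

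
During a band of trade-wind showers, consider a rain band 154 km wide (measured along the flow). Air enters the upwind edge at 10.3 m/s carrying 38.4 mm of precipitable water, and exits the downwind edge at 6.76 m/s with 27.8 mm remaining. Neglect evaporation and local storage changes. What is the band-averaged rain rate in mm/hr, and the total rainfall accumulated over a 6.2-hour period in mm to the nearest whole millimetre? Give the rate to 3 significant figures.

Column moisture flux per unit crosswind length is F = V × PW.
Inflow: F_in = 10.3 × 38.4 = 395.52 mm·m/s
Outflow: F_out = 6.76 × 27.8 = 187.928 mm·m/s
Steady-state rate R = (F_in − F_out)/L = (395.52 − 187.928) / 154000 m = 1.348e-03 mm/s.
R = 1.348e-03 × 3600 = 4.85 mm/hr.
Over 6.2 h: total = 4.85 × 6.2 = 30.07 ≈ 30 mm.

R ≈ 4.85 mm/hr; total ≈ 30 mm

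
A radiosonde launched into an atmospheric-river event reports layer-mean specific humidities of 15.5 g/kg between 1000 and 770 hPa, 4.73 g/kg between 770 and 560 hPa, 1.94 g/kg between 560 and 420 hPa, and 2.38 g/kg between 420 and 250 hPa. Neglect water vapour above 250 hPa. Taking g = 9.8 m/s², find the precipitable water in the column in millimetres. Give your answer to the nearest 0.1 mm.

Precipitable water is the column-integrated vapour mass per unit area: PW = (1/g) Σ q̄ Δp, with q in kg/kg and Δp in Pa (1 kg/m² of water = 1 mm).
Layer 1000–770 hPa: Δp = 230 hPa = 23000 Pa, q̄ = 0.0155 kg/kg → 0.0155 × 23000 / 9.8 = 36.38 mm
Layer 770–560 hPa: Δp = 210 hPa = 21000 Pa, q̄ = 0.00473 kg/kg → 0.00473 × 21000 / 9.8 = 10.14 mm
Layer 560–420 hPa: Δp = 140 hPa = 14000 Pa, q̄ = 0.00194 kg/kg → 0.00194 × 14000 / 9.8 = 2.77 mm
Layer 420–250 hPa: Δp = 170 hPa = 17000 Pa, q̄ = 0.00238 kg/kg → 0.00238 × 17000 / 9.8 = 4.13 mm
PW = 36.38 + 10.14 + 2.77 + 4.13 = 53.42 ≈ 53.4 mm.

PW ≈ 53.4 mm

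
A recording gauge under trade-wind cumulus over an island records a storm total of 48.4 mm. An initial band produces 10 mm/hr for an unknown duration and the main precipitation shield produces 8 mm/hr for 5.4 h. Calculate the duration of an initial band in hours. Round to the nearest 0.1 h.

duration ≈ 0.5 h

Known phases: 8 × 5.4 = 43.2 mm.
Remaining depth = 48.4 − 43.2 = 5.2 mm.
Duration = 5.2 / 10 = 0.5 h.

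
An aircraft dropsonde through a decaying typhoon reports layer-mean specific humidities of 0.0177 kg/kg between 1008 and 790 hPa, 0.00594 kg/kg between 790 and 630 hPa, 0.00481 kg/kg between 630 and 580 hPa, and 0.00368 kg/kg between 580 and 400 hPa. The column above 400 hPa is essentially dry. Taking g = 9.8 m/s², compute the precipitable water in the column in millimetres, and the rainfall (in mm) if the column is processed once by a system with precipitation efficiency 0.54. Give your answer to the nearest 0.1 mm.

Precipitable water is the column-integrated vapour mass per unit area: PW = (1/g) Σ q̄ Δp, with q in kg/kg and Δp in Pa (1 kg/m² of water = 1 mm).
Layer 1008–790 hPa: Δp = 218 hPa = 21800 Pa, q̄ = 0.0177 kg/kg → 0.0177 × 21800 / 9.8 = 39.37 mm
Layer 790–630 hPa: Δp = 160 hPa = 16000 Pa, q̄ = 0.00594 kg/kg → 0.00594 × 16000 / 9.8 = 9.70 mm
Layer 630–580 hPa: Δp = 50 hPa = 5000 Pa, q̄ = 0.00481 kg/kg → 0.00481 × 5000 / 9.8 = 2.45 mm
Layer 580–400 hPa: Δp = 180 hPa = 18000 Pa, q̄ = 0.00368 kg/kg → 0.00368 × 18000 / 9.8 = 6.76 mm
PW = 39.37 + 9.70 + 2.45 + 6.76 = 58.28 ≈ 58.3 mm.
Rainfall = ε × PW = 0.54 × 58.3 = 31.5 mm.

PW ≈ 58.3 mm; rainfall ≈ 31.5 mm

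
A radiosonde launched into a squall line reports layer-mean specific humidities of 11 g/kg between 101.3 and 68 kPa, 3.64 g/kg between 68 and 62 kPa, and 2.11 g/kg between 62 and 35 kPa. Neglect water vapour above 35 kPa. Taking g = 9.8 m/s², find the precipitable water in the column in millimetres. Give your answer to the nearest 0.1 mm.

Precipitable water is the column-integrated vapour mass per unit area: PW = (1/g) Σ q̄ Δp, with q in kg/kg and Δp in Pa (1 kg/m² of water = 1 mm).
Layer 101.3–68 kPa: Δp = 333 hPa = 33300 Pa, q̄ = 0.011 kg/kg → 0.011 × 33300 / 9.8 = 37.38 mm
Layer 68–62 kPa: Δp = 60 hPa = 6000 Pa, q̄ = 0.00364 kg/kg → 0.00364 × 6000 / 9.8 = 2.23 mm
Layer 62–35 kPa: Δp = 270 hPa = 27000 Pa, q̄ = 0.00211 kg/kg → 0.00211 × 27000 / 9.8 = 5.81 mm
PW = 37.38 + 2.23 + 5.81 = 45.42 ≈ 45.4 mm.

PW ≈ 45.4 mm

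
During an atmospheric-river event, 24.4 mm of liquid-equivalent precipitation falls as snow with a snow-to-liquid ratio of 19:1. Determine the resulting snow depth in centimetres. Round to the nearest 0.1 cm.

snow depth ≈ 46.4 cm

Snow depth = liquid × ratio = 24.4 mm × 19 = 463.6 mm = 46.4 cm.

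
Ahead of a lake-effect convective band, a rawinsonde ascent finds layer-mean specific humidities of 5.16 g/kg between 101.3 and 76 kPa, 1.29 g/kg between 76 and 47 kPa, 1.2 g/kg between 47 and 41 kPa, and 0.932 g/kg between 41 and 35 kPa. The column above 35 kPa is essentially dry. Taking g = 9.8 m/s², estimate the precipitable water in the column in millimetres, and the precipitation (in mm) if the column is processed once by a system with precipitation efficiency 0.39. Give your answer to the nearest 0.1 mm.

PW ≈ 18.4 mm; precipitation ≈ 7.2 mm

Precipitable water is the column-integrated vapour mass per unit area: PW = (1/g) Σ q̄ Δp, with q in kg/kg and Δp in Pa (1 kg/m² of water = 1 mm).
Layer 101.3–76 kPa: Δp = 253 hPa = 25300 Pa, q̄ = 0.00516 kg/kg → 0.00516 × 25300 / 9.8 = 13.32 mm
Layer 76–47 kPa: Δp = 290 hPa = 29000 Pa, q̄ = 0.00129 kg/kg → 0.00129 × 29000 / 9.8 = 3.82 mm
Layer 47–41 kPa: Δp = 60 hPa = 6000 Pa, q̄ = 0.0012 kg/kg → 0.0012 × 6000 / 9.8 = 0.73 mm
Layer 41–35 kPa: Δp = 60 hPa = 6000 Pa, q̄ = 0.000932 kg/kg → 0.000932 × 6000 / 9.8 = 0.57 mm
PW = 13.32 + 3.82 + 0.73 + 0.57 = 18.44 ≈ 18.4 mm.
Precipitation = ε × PW = 0.39 × 18.4 = 7.2 mm.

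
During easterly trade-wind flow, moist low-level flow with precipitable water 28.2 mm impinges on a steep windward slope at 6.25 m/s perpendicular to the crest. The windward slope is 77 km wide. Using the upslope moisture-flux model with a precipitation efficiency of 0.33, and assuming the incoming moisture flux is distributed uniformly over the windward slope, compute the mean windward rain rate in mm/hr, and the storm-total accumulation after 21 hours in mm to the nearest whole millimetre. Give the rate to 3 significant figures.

R ≈ 2.72 mm/hr; total ≈ 57 mm

Incoming column moisture flux per unit ridge length: F = V × PW = 6.25 × 28.2 = 176.25 mm·m/s.
Spread over the 77 km slope with efficiency ε = 0.33: R = ε·F/W = 0.33 × 176.25 / 77000 m = 7.554e-04 mm/s.
R = 7.554e-04 × 3600 = 2.72 mm/hr.
Over 21 h: total = 2.72 × 21 = 57.12 ≈ 57 mm.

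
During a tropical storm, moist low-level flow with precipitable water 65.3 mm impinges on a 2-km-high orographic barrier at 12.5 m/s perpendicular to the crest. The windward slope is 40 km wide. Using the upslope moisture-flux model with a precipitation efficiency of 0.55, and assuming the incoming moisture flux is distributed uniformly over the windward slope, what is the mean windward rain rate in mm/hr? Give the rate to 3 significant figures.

Incoming column moisture flux per unit ridge length: F = V × PW = 12.5 × 65.3 = 816.25 mm·m/s.
Spread over the 40 km slope with efficiency ε = 0.55: R = ε·F/W = 0.55 × 816.25 / 40000 m = 1.122e-02 mm/s.
R = 1.122e-02 × 3600 = 40.4 mm/hr.

R ≈ 40.4 mm/hr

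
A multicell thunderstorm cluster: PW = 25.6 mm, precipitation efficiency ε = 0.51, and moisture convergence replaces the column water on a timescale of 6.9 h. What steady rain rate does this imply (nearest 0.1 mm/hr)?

Each overturning extracts ε × PW = 0.51 × 25.6 = 13.056 mm.
Rate = ε·PW / τ = 13.056 / 6.9 h = 1.9 mm/hr.

R ≈ 1.9 mm/hr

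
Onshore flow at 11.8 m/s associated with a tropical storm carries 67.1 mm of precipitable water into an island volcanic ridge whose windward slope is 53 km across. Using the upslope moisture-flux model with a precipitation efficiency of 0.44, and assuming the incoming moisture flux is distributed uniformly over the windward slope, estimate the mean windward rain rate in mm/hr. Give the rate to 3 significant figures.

R ≈ 23.7 mm/hr

Incoming column moisture flux per unit ridge length: F = V × PW = 11.8 × 67.1 = 791.78 mm·m/s.
Spread over the 53 km slope with efficiency ε = 0.44: R = ε·F/W = 0.44 × 791.78 / 53000 m = 6.573e-03 mm/s.
R = 6.573e-03 × 3600 = 23.7 mm/hr.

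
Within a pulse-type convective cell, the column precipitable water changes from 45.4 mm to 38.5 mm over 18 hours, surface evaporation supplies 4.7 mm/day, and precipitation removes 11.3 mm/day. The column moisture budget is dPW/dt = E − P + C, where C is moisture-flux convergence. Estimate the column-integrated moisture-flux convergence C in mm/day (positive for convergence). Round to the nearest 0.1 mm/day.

C ≈ -2.6 mm/day

dPW/dt = (38.5 − 45.4) mm / (18/24 day) = -9.200 mm/day.
C = dPW/dt − E + P = (-9.200) − 4.7 + 11.3 = -2.6 mm/day.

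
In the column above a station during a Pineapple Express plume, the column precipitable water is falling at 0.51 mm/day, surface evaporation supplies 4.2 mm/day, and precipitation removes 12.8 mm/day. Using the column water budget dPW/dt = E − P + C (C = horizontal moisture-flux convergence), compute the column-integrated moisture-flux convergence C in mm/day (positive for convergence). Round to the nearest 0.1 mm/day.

dPW/dt = -0.51 mm/day.
C = dPW/dt − E + P = (-0.51) − 4.2 + 12.8 = 8.1 mm/day.

C ≈ 8.1 mm/day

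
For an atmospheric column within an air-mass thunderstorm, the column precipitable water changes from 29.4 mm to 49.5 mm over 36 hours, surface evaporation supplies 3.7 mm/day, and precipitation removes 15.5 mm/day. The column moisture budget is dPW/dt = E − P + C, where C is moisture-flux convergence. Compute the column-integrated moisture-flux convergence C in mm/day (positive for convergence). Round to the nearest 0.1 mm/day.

dPW/dt = (49.5 − 29.4) mm / (36/24 day) = +13.400 mm/day.
C = dPW/dt − E + P = (+13.400) − 3.7 + 15.5 = 25.2 mm/day.

C ≈ 25.2 mm/day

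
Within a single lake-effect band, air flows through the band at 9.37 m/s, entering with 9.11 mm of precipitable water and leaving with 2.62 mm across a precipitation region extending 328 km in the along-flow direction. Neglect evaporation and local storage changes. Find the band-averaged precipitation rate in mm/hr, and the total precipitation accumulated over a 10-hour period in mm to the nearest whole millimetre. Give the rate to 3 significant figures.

Column moisture flux per unit crosswind length is F = V × PW.
Inflow: F_in = 9.37 × 9.11 = 85.3607 mm·m/s
Outflow: F_out = 9.37 × 2.62 = 24.5494 mm·m/s
Steady-state rate R = (F_in − F_out)/L = (85.3607 − 24.5494) / 328000 m = 1.854e-04 mm/s.
R = 1.854e-04 × 3600 = 0.667 mm/hr.
Over 10 h: total = 0.667 × 10 = 6.67 ≈ 7 mm.

R ≈ 0.667 mm/hr; total ≈ 7 mm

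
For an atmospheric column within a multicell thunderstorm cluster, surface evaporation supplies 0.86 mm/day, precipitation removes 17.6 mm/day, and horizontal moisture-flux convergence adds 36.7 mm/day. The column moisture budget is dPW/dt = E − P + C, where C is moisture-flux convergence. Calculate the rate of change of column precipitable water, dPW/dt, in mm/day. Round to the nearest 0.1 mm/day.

dPW/dt = E − P + C = 0.86 − 17.6 + (36.7) = 20.0 mm/day.

dPW/dt ≈ 20.0 mm/day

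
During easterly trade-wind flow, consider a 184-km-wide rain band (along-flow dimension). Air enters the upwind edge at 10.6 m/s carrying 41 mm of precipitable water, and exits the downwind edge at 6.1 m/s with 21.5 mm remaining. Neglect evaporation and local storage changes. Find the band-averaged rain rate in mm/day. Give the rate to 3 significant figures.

R ≈ 142 mm/day

Column moisture flux per unit crosswind length is F = V × PW.
Inflow: F_in = 10.6 × 41 = 434.6 mm·m/s
Outflow: F_out = 6.1 × 21.5 = 131.15 mm·m/s
Steady-state rate R = (F_in − F_out)/L = (434.6 − 131.15) / 184000 m = 1.649e-03 mm/s.
R = 1.649e-03 × 3600 × 24 = 142 mm/day.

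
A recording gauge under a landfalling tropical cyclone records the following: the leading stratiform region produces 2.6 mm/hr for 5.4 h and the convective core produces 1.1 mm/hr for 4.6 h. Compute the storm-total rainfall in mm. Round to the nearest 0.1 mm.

total ≈ 19.1 mm

Total = Σ Rᵢ Δtᵢ = 2.6 × 5.4 + 1.1 × 4.6
      = 14.04 + 5.06 = 19.1 mm.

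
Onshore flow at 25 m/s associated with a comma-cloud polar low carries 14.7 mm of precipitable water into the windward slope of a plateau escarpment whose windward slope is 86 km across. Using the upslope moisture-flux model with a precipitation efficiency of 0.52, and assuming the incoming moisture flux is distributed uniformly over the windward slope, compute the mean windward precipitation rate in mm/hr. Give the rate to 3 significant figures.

R ≈ 8.00 mm/hr

Incoming column moisture flux per unit ridge length: F = V × PW = 25 × 14.7 = 367.5 mm·m/s.
Spread over the 86 km slope with efficiency ε = 0.52: R = ε·F/W = 0.52 × 367.5 / 86000 m = 2.222e-03 mm/s.
R = 2.222e-03 × 3600 = 8.00 mm/hr.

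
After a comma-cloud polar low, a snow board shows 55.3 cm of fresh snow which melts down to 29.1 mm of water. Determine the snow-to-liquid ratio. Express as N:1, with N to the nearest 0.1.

Ratio = snow depth / SWE = 553 mm / 29.1 mm = 19.0, i.e. 19.0:1.

ratio ≈ 19.0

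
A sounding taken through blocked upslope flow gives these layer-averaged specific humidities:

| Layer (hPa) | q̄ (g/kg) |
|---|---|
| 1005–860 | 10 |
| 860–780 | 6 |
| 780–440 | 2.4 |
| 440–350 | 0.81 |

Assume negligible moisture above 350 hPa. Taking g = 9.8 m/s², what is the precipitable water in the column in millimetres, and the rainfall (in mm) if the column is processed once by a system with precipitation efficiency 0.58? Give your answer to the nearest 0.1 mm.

PW ≈ 28.8 mm; rainfall ≈ 16.7 mm

Precipitable water is the column-integrated vapour mass per unit area: PW = (1/g) Σ q̄ Δp, with q in kg/kg and Δp in Pa (1 kg/m² of water = 1 mm).
Layer 1005–860 hPa: Δp = 145 hPa = 14500 Pa, q̄ = 0.01 kg/kg → 0.01 × 14500 / 9.8 = 14.80 mm
Layer 860–780 hPa: Δp = 80 hPa = 8000 Pa, q̄ = 0.006 kg/kg → 0.006 × 8000 / 9.8 = 4.90 mm
Layer 780–440 hPa: Δp = 340 hPa = 34000 Pa, q̄ = 0.0024 kg/kg → 0.0024 × 34000 / 9.8 = 8.33 mm
Layer 440–350 hPa: Δp = 90 hPa = 9000 Pa, q̄ = 0.00081 kg/kg → 0.00081 × 9000 / 9.8 = 0.74 mm
PW = 14.80 + 4.90 + 8.33 + 0.74 = 28.77 ≈ 28.8 mm.
Rainfall = ε × PW = 0.58 × 28.8 = 16.7 mm.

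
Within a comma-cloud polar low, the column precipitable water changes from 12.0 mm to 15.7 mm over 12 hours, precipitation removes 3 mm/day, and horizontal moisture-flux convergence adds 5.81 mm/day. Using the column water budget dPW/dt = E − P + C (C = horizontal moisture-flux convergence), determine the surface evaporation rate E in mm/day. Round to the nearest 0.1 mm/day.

dPW/dt = (15.7 − 12.0) mm / (12/24 day) = +7.400 mm/day.
E = dPW/dt + P − C = (+7.400) + 3 − (5.81) = 4.6 mm/day.

E ≈ 4.6 mm/day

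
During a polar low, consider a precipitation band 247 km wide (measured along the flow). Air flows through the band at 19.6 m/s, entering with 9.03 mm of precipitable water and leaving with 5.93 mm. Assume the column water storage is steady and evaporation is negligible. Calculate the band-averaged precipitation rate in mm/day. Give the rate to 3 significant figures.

R ≈ 21.3 mm/day

Column moisture flux per unit crosswind length is F = V × PW.
Inflow: F_in = 19.6 × 9.03 = 176.988 mm·m/s
Outflow: F_out = 19.6 × 5.93 = 116.228 mm·m/s
Steady-state rate R = (F_in − F_out)/L = (176.988 − 116.228) / 247000 m = 2.460e-04 mm/s.
R = 2.460e-04 × 3600 × 24 = 21.3 mm/day.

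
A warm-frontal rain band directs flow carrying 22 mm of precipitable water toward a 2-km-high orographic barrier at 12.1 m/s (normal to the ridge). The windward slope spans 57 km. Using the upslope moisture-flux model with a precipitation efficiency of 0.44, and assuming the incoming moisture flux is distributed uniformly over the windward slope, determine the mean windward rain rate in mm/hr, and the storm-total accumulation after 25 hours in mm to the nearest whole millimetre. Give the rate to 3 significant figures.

R ≈ 7.40 mm/hr; total ≈ 185 mm

Incoming column moisture flux per unit ridge length: F = V × PW = 12.1 × 22 = 266.2 mm·m/s.
Spread over the 57 km slope with efficiency ε = 0.44: R = ε·F/W = 0.44 × 266.2 / 57000 m = 2.055e-03 mm/s.
R = 2.055e-03 × 3600 = 7.40 mm/hr.
Over 25 h: total = 7.40 × 25 = 185 mm.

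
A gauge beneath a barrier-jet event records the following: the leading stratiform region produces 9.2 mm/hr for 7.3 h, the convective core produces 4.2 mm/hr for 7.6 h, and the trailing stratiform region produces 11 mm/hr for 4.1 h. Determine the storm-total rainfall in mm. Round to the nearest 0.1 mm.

total ≈ 144.2 mm

Total = Σ Rᵢ Δtᵢ = 9.2 × 7.3 + 4.2 × 7.6 + 11 × 4.1
      = 67.16 + 31.92 + 45.1 = 144.2 mm.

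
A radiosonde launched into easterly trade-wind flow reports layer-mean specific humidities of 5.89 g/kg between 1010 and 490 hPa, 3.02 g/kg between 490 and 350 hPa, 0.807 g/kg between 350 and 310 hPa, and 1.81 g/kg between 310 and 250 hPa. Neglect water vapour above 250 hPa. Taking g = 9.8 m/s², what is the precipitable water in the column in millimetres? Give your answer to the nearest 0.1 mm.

PW ≈ 37.0 mm

Precipitable water is the column-integrated vapour mass per unit area: PW = (1/g) Σ q̄ Δp, with q in kg/kg and Δp in Pa (1 kg/m² of water = 1 mm).
Layer 1010–490 hPa: Δp = 520 hPa = 52000 Pa, q̄ = 0.00589 kg/kg → 0.00589 × 52000 / 9.8 = 31.25 mm
Layer 490–350 hPa: Δp = 140 hPa = 14000 Pa, q̄ = 0.00302 kg/kg → 0.00302 × 14000 / 9.8 = 4.31 mm
Layer 350–310 hPa: Δp = 40 hPa = 4000 Pa, q̄ = 0.000807 kg/kg → 0.000807 × 4000 / 9.8 = 0.33 mm
Layer 310–250 hPa: Δp = 60 hPa = 6000 Pa, q̄ = 0.00181 kg/kg → 0.00181 × 6000 / 9.8 = 1.11 mm
PW = 31.25 + 4.31 + 0.33 + 1.11 = 37.00 ≈ 37.0 mm.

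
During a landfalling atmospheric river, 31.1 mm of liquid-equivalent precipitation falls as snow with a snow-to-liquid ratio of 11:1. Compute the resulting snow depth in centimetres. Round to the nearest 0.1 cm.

snow depth ≈ 34.2 cm

Snow depth = liquid × ratio = 31.1 mm × 11 = 342.1 mm = 34.2 cm.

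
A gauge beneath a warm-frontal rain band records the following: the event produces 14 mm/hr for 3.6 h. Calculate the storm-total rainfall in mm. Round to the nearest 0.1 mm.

total ≈ 50.4 mm

Total = Σ Rᵢ Δtᵢ = 14 × 3.6
      = 50.4 = 50.4 mm.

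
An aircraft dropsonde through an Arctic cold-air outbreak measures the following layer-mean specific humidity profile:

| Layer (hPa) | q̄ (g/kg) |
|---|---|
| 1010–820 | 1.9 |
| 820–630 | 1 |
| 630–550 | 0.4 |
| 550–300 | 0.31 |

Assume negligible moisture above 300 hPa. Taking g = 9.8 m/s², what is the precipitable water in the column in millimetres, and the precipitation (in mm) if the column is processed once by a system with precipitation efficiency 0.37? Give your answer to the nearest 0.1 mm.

Precipitable water is the column-integrated vapour mass per unit area: PW = (1/g) Σ q̄ Δp, with q in kg/kg and Δp in Pa (1 kg/m² of water = 1 mm).
Layer 1010–820 hPa: Δp = 190 hPa = 19000 Pa, q̄ = 0.0019 kg/kg → 0.0019 × 19000 / 9.8 = 3.68 mm
Layer 820–630 hPa: Δp = 190 hPa = 19000 Pa, q̄ = 0.001 kg/kg → 0.001 × 19000 / 9.8 = 1.94 mm
Layer 630–550 hPa: Δp = 80 hPa = 8000 Pa, q̄ = 0.0004 kg/kg → 0.0004 × 8000 / 9.8 = 0.33 mm
Layer 550–300 hPa: Δp = 250 hPa = 25000 Pa, q̄ = 0.00031 kg/kg → 0.00031 × 25000 / 9.8 = 0.79 mm
PW = 3.68 + 1.94 + 0.33 + 0.79 = 6.74 ≈ 6.7 mm.
Precipitation = ε × PW = 0.37 × 6.7 = 2.5 mm.

PW ≈ 6.7 mm; precipitation ≈ 2.5 mm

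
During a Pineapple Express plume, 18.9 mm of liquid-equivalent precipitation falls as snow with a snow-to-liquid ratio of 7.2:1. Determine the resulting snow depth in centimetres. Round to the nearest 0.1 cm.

snow depth ≈ 13.6 cm

Snow depth = liquid × ratio = 18.9 mm × 7.2 = 136.08 mm = 13.6 cm.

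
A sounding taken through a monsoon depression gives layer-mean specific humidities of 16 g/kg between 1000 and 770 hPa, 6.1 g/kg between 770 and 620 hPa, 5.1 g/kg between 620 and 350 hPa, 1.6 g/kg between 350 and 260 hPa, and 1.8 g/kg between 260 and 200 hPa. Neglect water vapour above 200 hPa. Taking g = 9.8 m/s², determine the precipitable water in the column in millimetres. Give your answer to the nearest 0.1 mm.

PW ≈ 63.5 mm

Precipitable water is the column-integrated vapour mass per unit area: PW = (1/g) Σ q̄ Δp, with q in kg/kg and Δp in Pa (1 kg/m² of water = 1 mm).
Layer 1000–770 hPa: Δp = 230 hPa = 23000 Pa, q̄ = 0.016 kg/kg → 0.016 × 23000 / 9.8 = 37.55 mm
Layer 770–620 hPa: Δp = 150 hPa = 15000 Pa, q̄ = 0.0061 kg/kg → 0.0061 × 15000 / 9.8 = 9.34 mm
Layer 620–350 hPa: Δp = 270 hPa = 27000 Pa, q̄ = 0.0051 kg/kg → 0.0051 × 27000 / 9.8 = 14.05 mm
Layer 350–260 hPa: Δp = 90 hPa = 9000 Pa, q̄ = 0.0016 kg/kg → 0.0016 × 9000 / 9.8 = 1.47 mm
Layer 260–200 hPa: Δp = 60 hPa = 6000 Pa, q̄ = 0.0018 kg/kg → 0.0018 × 6000 / 9.8 = 1.10 mm
PW = 37.55 + 9.34 + 14.05 + 1.47 + 1.10 = 63.51 ≈ 63.5 mm.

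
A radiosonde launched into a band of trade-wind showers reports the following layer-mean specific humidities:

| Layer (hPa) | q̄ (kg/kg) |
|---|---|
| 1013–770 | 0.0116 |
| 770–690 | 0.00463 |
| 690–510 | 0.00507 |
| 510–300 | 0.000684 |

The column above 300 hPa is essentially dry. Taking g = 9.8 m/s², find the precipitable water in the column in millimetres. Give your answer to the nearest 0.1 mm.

PW ≈ 43.3 mm

Precipitable water is the column-integrated vapour mass per unit area: PW = (1/g) Σ q̄ Δp, with q in kg/kg and Δp in Pa (1 kg/m² of water = 1 mm).
Layer 1013–770 hPa: Δp = 243 hPa = 24300 Pa, q̄ = 0.0116 kg/kg → 0.0116 × 24300 / 9.8 = 28.76 mm
Layer 770–690 hPa: Δp = 80 hPa = 8000 Pa, q̄ = 0.00463 kg/kg → 0.00463 × 8000 / 9.8 = 3.78 mm
Layer 690–510 hPa: Δp = 180 hPa = 18000 Pa, q̄ = 0.00507 kg/kg → 0.00507 × 18000 / 9.8 = 9.31 mm
Layer 510–300 hPa: Δp = 210 hPa = 21000 Pa, q̄ = 0.000684 kg/kg → 0.000684 × 21000 / 9.8 = 1.47 mm
PW = 28.76 + 3.78 + 9.31 + 1.47 = 43.32 ≈ 43.3 mm.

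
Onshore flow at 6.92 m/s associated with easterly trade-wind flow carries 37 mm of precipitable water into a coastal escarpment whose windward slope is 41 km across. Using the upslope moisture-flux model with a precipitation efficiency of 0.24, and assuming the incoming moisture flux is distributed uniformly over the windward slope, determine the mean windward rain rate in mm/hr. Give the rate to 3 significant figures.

Incoming column moisture flux per unit ridge length: F = V × PW = 6.92 × 37 = 256.04 mm·m/s.
Spread over the 41 km slope with efficiency ε = 0.24: R = ε·F/W = 0.24 × 256.04 / 41000 m = 1.499e-03 mm/s.
R = 1.499e-03 × 3600 = 5.40 mm/hr.

R ≈ 5.40 mm/hr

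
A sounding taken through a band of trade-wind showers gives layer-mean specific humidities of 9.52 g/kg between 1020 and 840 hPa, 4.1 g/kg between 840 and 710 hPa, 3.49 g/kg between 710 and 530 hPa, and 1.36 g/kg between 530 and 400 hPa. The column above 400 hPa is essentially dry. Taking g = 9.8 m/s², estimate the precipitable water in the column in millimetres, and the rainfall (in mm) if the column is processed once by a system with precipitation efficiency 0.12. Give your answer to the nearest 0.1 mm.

PW ≈ 31.1 mm; rainfall ≈ 3.7 mm

Precipitable water is the column-integrated vapour mass per unit area: PW = (1/g) Σ q̄ Δp, with q in kg/kg and Δp in Pa (1 kg/m² of water = 1 mm).
Layer 1020–840 hPa: Δp = 180 hPa = 18000 Pa, q̄ = 0.00952 kg/kg → 0.00952 × 18000 / 9.8 = 17.49 mm
Layer 840–710 hPa: Δp = 130 hPa = 13000 Pa, q̄ = 0.0041 kg/kg → 0.0041 × 13000 / 9.8 = 5.44 mm
Layer 710–530 hPa: Δp = 180 hPa = 18000 Pa, q̄ = 0.00349 kg/kg → 0.00349 × 18000 / 9.8 = 6.41 mm
Layer 530–400 hPa: Δp = 130 hPa = 13000 Pa, q̄ = 0.00136 kg/kg → 0.00136 × 13000 / 9.8 = 1.80 mm
PW = 17.49 + 5.44 + 6.41 + 1.80 = 31.14 ≈ 31.1 mm.
Rainfall = ε × PW = 0.12 × 31.1 = 3.7 mm.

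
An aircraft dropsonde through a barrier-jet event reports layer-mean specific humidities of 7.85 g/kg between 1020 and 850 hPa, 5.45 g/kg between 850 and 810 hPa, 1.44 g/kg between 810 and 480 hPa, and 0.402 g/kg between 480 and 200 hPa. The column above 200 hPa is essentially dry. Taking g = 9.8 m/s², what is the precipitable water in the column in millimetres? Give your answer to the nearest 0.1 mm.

PW ≈ 21.8 mm

Precipitable water is the column-integrated vapour mass per unit area: PW = (1/g) Σ q̄ Δp, with q in kg/kg and Δp in Pa (1 kg/m² of water = 1 mm).
Layer 1020–850 hPa: Δp = 170 hPa = 17000 Pa, q̄ = 0.00785 kg/kg → 0.00785 × 17000 / 9.8 = 13.62 mm
Layer 850–810 hPa: Δp = 40 hPa = 4000 Pa, q̄ = 0.00545 kg/kg → 0.00545 × 4000 / 9.8 = 2.22 mm
Layer 810–480 hPa: Δp = 330 hPa = 33000 Pa, q̄ = 0.00144 kg/kg → 0.00144 × 33000 / 9.8 = 4.85 mm
Layer 480–200 hPa: Δp = 280 hPa = 28000 Pa, q̄ = 0.000402 kg/kg → 0.000402 × 28000 / 9.8 = 1.15 mm
PW = 13.62 + 2.22 + 4.85 + 1.15 = 21.84 ≈ 21.8 mm.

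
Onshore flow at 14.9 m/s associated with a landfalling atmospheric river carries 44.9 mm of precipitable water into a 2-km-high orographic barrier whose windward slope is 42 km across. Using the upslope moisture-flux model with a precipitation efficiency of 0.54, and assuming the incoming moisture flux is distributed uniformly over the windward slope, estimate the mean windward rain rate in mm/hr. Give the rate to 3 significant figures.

Incoming column moisture flux per unit ridge length: F = V × PW = 14.9 × 44.9 = 669.01 mm·m/s.
Spread over the 42 km slope with efficiency ε = 0.54: R = ε·F/W = 0.54 × 669.01 / 42000 m = 8.602e-03 mm/s.
R = 8.602e-03 × 3600 = 31.0 mm/hr.

R ≈ 31.0 mm/hr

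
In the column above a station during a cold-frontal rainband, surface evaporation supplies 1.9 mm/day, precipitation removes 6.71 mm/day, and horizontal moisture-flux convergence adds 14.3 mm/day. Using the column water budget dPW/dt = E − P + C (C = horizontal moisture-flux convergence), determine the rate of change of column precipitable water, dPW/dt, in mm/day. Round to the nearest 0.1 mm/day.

dPW/dt = E − P + C = 1.9 − 6.71 + (14.3) = 9.5 mm/day.

dPW/dt ≈ 9.5 mm/day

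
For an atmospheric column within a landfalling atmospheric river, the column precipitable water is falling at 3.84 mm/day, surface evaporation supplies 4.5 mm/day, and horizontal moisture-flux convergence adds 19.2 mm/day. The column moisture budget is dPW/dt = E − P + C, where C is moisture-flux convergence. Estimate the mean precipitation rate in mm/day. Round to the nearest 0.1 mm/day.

dPW/dt = -3.84 mm/day.
P = E + C − dPW/dt = 4.5 + (19.2) − (-3.84) = 27.5 mm/day.

P ≈ 27.5 mm/day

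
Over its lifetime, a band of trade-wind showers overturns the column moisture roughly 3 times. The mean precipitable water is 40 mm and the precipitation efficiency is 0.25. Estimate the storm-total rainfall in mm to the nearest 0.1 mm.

rainfall ≈ 30.0 mm

Each cycle deposits ε × PW = 0.25 × 40 = 10 mm.
Over 3 cycles: 3 × 10 = 30.0 mm.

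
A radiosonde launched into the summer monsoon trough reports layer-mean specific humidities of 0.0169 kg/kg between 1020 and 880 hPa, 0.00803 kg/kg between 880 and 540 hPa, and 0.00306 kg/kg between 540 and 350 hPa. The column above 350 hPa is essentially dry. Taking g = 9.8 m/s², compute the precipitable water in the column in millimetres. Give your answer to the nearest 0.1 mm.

PW ≈ 57.9 mm

Precipitable water is the column-integrated vapour mass per unit area: PW = (1/g) Σ q̄ Δp, with q in kg/kg and Δp in Pa (1 kg/m² of water = 1 mm).
Layer 1020–880 hPa: Δp = 140 hPa = 14000 Pa, q̄ = 0.0169 kg/kg → 0.0169 × 14000 / 9.8 = 24.14 mm
Layer 880–540 hPa: Δp = 340 hPa = 34000 Pa, q̄ = 0.00803 kg/kg → 0.00803 × 34000 / 9.8 = 27.86 mm
Layer 540–350 hPa: Δp = 190 hPa = 19000 Pa, q̄ = 0.00306 kg/kg → 0.00306 × 19000 / 9.8 = 5.93 mm
PW = 24.14 + 27.86 + 5.93 = 57.93 ≈ 57.9 mm.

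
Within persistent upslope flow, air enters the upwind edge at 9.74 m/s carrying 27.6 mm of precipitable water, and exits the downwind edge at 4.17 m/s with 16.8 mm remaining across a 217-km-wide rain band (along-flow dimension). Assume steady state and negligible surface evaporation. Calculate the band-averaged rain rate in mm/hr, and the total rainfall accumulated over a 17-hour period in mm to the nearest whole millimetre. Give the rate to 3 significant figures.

R ≈ 3.30 mm/hr; total ≈ 56 mm

Column moisture flux per unit crosswind length is F = V × PW.
Inflow: F_in = 9.74 × 27.6 = 268.824 mm·m/s
Outflow: F_out = 4.17 × 16.8 = 70.056 mm·m/s
Steady-state rate R = (F_in − F_out)/L = (268.824 − 70.056) / 217000 m = 9.160e-04 mm/s.
R = 9.160e-04 × 3600 = 3.30 mm/hr.
Over 17 h: total = 3.30 × 17 = 56.1 ≈ 56 mm.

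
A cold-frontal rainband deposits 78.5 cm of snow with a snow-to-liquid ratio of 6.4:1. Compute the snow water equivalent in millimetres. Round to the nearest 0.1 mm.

SWE ≈ 122.7 mm

SWE = snow depth / ratio = 78.5 cm / 6.4 = 12.266 cm = 122.7 mm.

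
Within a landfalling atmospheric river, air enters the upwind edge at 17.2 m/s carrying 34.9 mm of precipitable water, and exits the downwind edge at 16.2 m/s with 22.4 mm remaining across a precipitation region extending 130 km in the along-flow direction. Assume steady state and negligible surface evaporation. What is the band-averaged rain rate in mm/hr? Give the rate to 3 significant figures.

Column moisture flux per unit crosswind length is F = V × PW.
Inflow: F_in = 17.2 × 34.9 = 600.28 mm·m/s
Outflow: F_out = 16.2 × 22.4 = 362.88 mm·m/s
Steady-state rate R = (F_in − F_out)/L = (600.28 − 362.88) / 130000 m = 1.826e-03 mm/s.
R = 1.826e-03 × 3600 = 6.57 mm/hr.

R ≈ 6.57 mm/hr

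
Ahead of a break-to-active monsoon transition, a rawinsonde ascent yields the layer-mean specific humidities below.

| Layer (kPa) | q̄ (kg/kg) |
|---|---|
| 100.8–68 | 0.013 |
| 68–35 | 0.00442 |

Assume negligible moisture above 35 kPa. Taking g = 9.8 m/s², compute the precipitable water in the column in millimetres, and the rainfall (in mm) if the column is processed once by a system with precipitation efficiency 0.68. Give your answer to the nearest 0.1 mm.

PW ≈ 58.4 mm; rainfall ≈ 39.7 mm

Precipitable water is the column-integrated vapour mass per unit area: PW = (1/g) Σ q̄ Δp, with q in kg/kg and Δp in Pa (1 kg/m² of water = 1 mm).
Layer 100.8–68 kPa: Δp = 328 hPa = 32800 Pa, q̄ = 0.013 kg/kg → 0.013 × 32800 / 9.8 = 43.51 mm
Layer 68–35 kPa: Δp = 330 hPa = 33000 Pa, q̄ = 0.00442 kg/kg → 0.00442 × 33000 / 9.8 = 14.88 mm
PW = 43.51 + 14.88 = 58.39 ≈ 58.4 mm.
Rainfall = ε × PW = 0.68 × 58.4 = 39.7 mm.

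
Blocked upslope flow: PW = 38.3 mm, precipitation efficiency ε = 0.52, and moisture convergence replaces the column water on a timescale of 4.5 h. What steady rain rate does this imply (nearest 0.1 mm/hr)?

Each overturning extracts ε × PW = 0.52 × 38.3 = 19.916 mm.
Rate = ε·PW / τ = 19.916 / 4.5 h = 4.4 mm/hr.

R ≈ 4.4 mm/hr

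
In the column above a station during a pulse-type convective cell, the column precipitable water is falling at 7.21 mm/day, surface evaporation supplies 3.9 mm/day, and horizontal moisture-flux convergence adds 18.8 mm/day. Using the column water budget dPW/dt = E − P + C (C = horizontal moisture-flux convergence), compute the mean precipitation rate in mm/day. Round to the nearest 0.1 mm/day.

dPW/dt = -7.21 mm/day.
P = E + C − dPW/dt = 3.9 + (18.8) − (-7.21) = 29.9 mm/day.

P ≈ 29.9 mm/day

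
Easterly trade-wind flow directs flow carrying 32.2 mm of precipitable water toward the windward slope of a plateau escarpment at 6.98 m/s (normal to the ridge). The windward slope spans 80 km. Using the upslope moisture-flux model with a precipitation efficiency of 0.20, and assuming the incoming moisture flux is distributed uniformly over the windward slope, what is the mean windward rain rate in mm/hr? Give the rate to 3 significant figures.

Incoming column moisture flux per unit ridge length: F = V × PW = 6.98 × 32.2 = 224.756 mm·m/s.
Spread over the 80 km slope with efficiency ε = 0.20: R = ε·F/W = 0.20 × 224.756 / 80000 m = 5.619e-04 mm/s.
R = 5.619e-04 × 3600 = 2.02 mm/hr.

R ≈ 2.02 mm/hr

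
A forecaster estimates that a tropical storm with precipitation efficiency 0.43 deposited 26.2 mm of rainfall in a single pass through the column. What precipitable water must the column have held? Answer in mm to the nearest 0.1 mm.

PW ≈ 60.9 mm

PW = rainfall / ε = 26.2 / 0.43 = 60.9 mm.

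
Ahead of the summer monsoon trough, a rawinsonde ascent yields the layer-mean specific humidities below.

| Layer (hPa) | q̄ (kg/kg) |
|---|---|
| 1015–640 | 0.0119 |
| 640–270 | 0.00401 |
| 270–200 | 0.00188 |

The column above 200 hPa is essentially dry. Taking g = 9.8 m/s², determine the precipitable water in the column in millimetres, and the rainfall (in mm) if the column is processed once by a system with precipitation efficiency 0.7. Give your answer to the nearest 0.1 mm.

PW ≈ 62.0 mm; rainfall ≈ 43.4 mm

Precipitable water is the column-integrated vapour mass per unit area: PW = (1/g) Σ q̄ Δp, with q in kg/kg and Δp in Pa (1 kg/m² of water = 1 mm).
Layer 1015–640 hPa: Δp = 375 hPa = 37500 Pa, q̄ = 0.0119 kg/kg → 0.0119 × 37500 / 9.8 = 45.54 mm
Layer 640–270 hPa: Δp = 370 hPa = 37000 Pa, q̄ = 0.00401 kg/kg → 0.00401 × 37000 / 9.8 = 15.14 mm
Layer 270–200 hPa: Δp = 70 hPa = 7000 Pa, q̄ = 0.00188 kg/kg → 0.00188 × 7000 / 9.8 = 1.34 mm
PW = 45.54 + 15.14 + 1.34 = 62.02 ≈ 62.0 mm.
Rainfall = ε × PW = 0.7 × 62.0 = 43.4 mm.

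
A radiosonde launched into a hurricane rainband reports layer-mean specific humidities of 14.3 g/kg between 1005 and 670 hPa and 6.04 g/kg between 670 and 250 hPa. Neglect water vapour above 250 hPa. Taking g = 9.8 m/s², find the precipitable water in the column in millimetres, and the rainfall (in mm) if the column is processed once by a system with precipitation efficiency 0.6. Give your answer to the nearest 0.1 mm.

Precipitable water is the column-integrated vapour mass per unit area: PW = (1/g) Σ q̄ Δp, with q in kg/kg and Δp in Pa (1 kg/m² of water = 1 mm).
Layer 1005–670 hPa: Δp = 335 hPa = 33500 Pa, q̄ = 0.0143 kg/kg → 0.0143 × 33500 / 9.8 = 48.88 mm
Layer 670–250 hPa: Δp = 420 hPa = 42000 Pa, q̄ = 0.00604 kg/kg → 0.00604 × 42000 / 9.8 = 25.89 mm
PW = 48.88 + 25.89 = 74.77 ≈ 74.8 mm.
Rainfall = ε × PW = 0.6 × 74.8 = 44.9 mm.

PW ≈ 74.8 mm; rainfall ≈ 44.9 mm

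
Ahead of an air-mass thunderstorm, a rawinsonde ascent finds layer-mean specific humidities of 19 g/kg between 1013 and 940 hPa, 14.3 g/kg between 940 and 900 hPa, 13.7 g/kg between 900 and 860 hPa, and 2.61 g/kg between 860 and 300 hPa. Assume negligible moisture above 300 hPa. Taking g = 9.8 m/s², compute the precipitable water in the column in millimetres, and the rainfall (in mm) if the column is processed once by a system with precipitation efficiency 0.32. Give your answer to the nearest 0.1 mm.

PW ≈ 40.5 mm; rainfall ≈ 13.0 mm

Precipitable water is the column-integrated vapour mass per unit area: PW = (1/g) Σ q̄ Δp, with q in kg/kg and Δp in Pa (1 kg/m² of water = 1 mm).
Layer 1013–940 hPa: Δp = 73 hPa = 7300 Pa, q̄ = 0.019 kg/kg → 0.019 × 7300 / 9.8 = 14.15 mm
Layer 940–900 hPa: Δp = 40 hPa = 4000 Pa, q̄ = 0.0143 kg/kg → 0.0143 × 4000 / 9.8 = 5.84 mm
Layer 900–860 hPa: Δp = 40 hPa = 4000 Pa, q̄ = 0.0137 kg/kg → 0.0137 × 4000 / 9.8 = 5.59 mm
Layer 860–300 hPa: Δp = 560 hPa = 56000 Pa, q̄ = 0.00261 kg/kg → 0.00261 × 56000 / 9.8 = 14.91 mm
PW = 14.15 + 5.84 + 5.59 + 14.91 = 40.49 ≈ 40.5 mm.
Rainfall = ε × PW = 0.32 × 40.5 = 13.0 mm.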